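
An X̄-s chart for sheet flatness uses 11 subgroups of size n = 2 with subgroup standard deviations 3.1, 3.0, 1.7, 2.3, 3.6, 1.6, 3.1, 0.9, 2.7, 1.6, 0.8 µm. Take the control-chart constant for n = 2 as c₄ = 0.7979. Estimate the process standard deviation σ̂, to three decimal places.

2.780

s̄ = (3.1 + 3.0 + 1.7 + 2.3 + 3.6 + 1.6 + 3.1 + 0.9 + 2.7 + 1.6 + 0.8) / 11 = 2.2182
σ̂ = s̄ / c₄ = 2.2182 / 0.7979 = 2.7800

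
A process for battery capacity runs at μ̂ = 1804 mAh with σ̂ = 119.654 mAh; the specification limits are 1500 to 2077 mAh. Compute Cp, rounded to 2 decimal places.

Cp = (USL − LSL) / (6σ̂) = (2077 − 1500) / (6 × 119.654) = 577.0000 / 717.9240 = 0.8037

0.80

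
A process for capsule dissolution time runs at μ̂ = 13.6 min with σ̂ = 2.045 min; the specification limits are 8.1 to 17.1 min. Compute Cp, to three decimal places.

Cp = (USL − LSL) / (6σ̂) = (17.1 − 8.1) / (6 × 2.045) = 9.0000 / 12.2700 = 0.7335

0.733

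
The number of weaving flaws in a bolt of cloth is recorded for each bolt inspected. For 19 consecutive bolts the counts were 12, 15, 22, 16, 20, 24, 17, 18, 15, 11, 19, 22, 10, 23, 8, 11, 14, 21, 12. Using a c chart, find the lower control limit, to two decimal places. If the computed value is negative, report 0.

4.20

c̄ = (12 + 15 + 22 + 16 + 20 + 24 + 17 + 18 + 15 + 11 + 19 + 22 + 10 + 23 + 8 + 11 + 14 + 21 + 12) / 19 = 310 / 19 = 16.3158
LCL = c̄ − 3√c̄ = 16.3158 − 3 × 4.0393 = 4.1979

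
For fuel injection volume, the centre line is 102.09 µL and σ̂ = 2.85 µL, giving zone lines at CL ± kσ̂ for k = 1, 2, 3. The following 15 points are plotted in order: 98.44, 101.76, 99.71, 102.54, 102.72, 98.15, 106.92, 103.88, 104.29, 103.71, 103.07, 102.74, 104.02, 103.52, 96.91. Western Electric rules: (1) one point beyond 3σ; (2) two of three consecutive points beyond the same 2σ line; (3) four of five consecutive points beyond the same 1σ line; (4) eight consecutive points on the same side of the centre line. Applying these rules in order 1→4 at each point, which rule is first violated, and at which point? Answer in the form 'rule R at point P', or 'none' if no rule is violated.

rule 4 at point 14

Zone of each point (C = within 1σ̂, B = 1σ̂–2σ̂, A = 2σ̂–3σ̂, * = beyond 3σ̂; sign = side of CL): 1:-B, 2:-C, 3:-C, 4:+C, 5:+C, 6:-B, 7:+B, 8:+C, 9:+C, 10:+C, 11:+C, 12:+C, 13:+C, 14:+C, 15:-B
Rule 4 (eight consecutive points on the same side of the centre line) is satisfied at point 14.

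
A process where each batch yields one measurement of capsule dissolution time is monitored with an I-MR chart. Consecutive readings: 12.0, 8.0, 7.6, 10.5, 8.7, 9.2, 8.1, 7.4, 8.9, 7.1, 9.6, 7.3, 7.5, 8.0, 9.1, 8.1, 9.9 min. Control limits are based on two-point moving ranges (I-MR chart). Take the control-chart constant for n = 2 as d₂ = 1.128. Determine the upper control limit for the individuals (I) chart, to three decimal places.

12.653

X̄ = (12.0 + 8.0 + 7.6 + 10.5 + 8.7 + 9.2 + 8.1 + 7.4 + 8.9 + 7.1 + 9.6 + 7.3 + 7.5 + 8.0 + 9.1 + 8.1 + 9.9) / 17 = 8.6471
Moving ranges: 4.0, 0.4, 2.9, 1.8, 0.5, 1.1, 0.7, 1.5, 1.8, 2.5, 2.3, 0.2, 0.5, 1.1, 1.0, 1.8; M̄R̄ = 24.1000 / 16 = 1.5063
UCL = X̄ + 3·M̄R̄/d₂ = 8.6471 + 3 × 1.5063 / 1.128 = 12.6530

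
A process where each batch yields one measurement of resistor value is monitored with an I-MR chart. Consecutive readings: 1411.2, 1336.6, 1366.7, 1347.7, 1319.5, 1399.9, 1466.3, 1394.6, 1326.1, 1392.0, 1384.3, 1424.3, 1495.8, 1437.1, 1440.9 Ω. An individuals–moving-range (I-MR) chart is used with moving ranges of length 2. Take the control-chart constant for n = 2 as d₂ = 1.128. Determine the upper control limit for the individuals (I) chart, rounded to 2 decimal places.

X̄ = (1411.2 + 1336.6 + 1366.7 + 1347.7 + 1319.5 + 1399.9 + 1466.3 + 1394.6 + 1326.1 + 1392.0 + 1384.3 + 1424.3 + 1495.8 + 1437.1 + 1440.9) / 15 = 1396.2000
Moving ranges: 74.6, 30.1, 19.0, 28.2, 80.4, 66.4, 71.7, 68.5, 65.9, 7.7, 40.0, 71.5, 58.7, 3.8; M̄R̄ = 686.5000 / 14 = 49.0357
UCL = X̄ + 3·M̄R̄/d₂ = 1396.2000 + 3 × 49.0357 / 1.128 = 1526.6141

1526.61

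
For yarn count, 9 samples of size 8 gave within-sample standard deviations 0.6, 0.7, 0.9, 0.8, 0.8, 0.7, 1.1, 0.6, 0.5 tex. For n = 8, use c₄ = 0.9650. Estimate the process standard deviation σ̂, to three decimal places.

s̄ = (0.6 + 0.7 + 0.9 + 0.8 + 0.8 + 0.7 + 1.1 + 0.6 + 0.5) / 9 = 0.7444
σ̂ = s̄ / c₄ = 0.7444 / 0.9650 = 0.7714

0.771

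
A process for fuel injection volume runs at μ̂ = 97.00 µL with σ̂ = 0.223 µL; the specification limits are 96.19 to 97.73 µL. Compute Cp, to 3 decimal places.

Cp = (USL − LSL) / (6σ̂) = (97.73 − 96.19) / (6 × 0.223) = 1.5400 / 1.3380 = 1.1510

1.151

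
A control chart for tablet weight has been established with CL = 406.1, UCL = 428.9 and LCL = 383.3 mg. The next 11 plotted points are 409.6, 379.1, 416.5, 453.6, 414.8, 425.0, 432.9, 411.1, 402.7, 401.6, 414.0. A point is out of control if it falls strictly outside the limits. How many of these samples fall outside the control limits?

3

Compare each point to [383.3, 428.9]: sample 2 = 379.1 < LCL; sample 4 = 453.6 > UCL; sample 7 = 432.9 > UCL.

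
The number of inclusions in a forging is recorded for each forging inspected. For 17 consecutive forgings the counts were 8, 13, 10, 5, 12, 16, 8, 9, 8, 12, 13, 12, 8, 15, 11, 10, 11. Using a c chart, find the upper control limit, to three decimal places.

c̄ = (8 + 13 + 10 + 5 + 12 + 16 + 8 + 9 + 8 + 12 + 13 + 12 + 8 + 15 + 11 + 10 + 11) / 17 = 181 / 17 = 10.6471
UCL = c̄ + 3√c̄ = 10.6471 + 3 × √10.6471 = 10.6471 + 3 × 3.2630 = 20.4360

20.436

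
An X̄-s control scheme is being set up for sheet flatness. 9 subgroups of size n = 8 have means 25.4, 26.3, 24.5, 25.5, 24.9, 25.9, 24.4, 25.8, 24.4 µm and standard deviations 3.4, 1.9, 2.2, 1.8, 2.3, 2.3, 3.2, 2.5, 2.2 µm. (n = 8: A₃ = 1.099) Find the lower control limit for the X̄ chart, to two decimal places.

22.57

X̄̄ = (25.4 + 26.3 + 24.5 + 25.5 + 24.9 + 25.9 + 24.4 + 25.8 + 24.4) / 9 = 25.2333
s̄ = (3.4 + 1.9 + 2.2 + 1.8 + 2.3 + 2.3 + 3.2 + 2.5 + 2.2) / 9 = 2.4222
LCL = X̄̄ − A₃·s̄ = 25.2333 − 1.099 × 2.4222 = 22.5713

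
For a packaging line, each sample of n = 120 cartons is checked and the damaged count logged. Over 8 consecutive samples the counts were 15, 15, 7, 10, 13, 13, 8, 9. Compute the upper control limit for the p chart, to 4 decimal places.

0.1736

p̄ = Σdᵢ / (k·n) = 90 / (8 × 120) = 0.09375
UCL = p̄ + 3·√(p̄(1−p̄)/n) = 0.09375 + 3 × √(0.09375×0.90625/120) = 0.09375 + 3 × 0.02661 = 0.17358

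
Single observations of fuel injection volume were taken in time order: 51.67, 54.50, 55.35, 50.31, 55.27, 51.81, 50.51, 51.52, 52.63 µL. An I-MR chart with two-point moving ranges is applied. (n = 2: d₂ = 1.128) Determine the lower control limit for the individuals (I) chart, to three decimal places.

45.784

X̄ = (51.67 + 54.50 + 55.35 + 50.31 + 55.27 + 51.81 + 50.51 + 51.52 + 52.63) / 9 = 52.6189
Moving ranges: 2.83, 0.85, 5.04, 4.96, 3.46, 1.30, 1.01, 1.11; M̄R̄ = 20.5600 / 8 = 2.5700
LCL = X̄ − 3·M̄R̄/d₂ = 52.6189 − 3 × 2.5700 / 1.128 = 45.7838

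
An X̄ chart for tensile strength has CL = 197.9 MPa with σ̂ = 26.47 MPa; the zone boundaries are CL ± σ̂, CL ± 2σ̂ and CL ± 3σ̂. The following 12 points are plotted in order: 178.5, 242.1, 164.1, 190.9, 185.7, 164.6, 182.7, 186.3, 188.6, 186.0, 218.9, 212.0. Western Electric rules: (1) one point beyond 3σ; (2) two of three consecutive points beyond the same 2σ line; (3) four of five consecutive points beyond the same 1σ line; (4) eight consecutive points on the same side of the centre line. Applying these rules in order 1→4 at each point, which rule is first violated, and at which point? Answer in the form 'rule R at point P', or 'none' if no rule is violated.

Zone of each point (C = within 1σ̂, B = 1σ̂–2σ̂, A = 2σ̂–3σ̂, * = beyond 3σ̂; sign = side of CL): 1:-C, 2:+B, 3:-B, 4:-C, 5:-C, 6:-B, 7:-C, 8:-C, 9:-C, 10:-C, 11:+C, 12:+C
Rule 4 (eight consecutive points on the same side of the centre line) is satisfied at point 10.

rule 4 at point 10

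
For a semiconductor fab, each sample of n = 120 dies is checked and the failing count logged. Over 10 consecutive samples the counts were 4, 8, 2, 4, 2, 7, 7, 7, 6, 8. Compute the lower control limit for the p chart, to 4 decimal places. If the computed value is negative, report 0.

0.0000

p̄ = Σdᵢ / (k·n) = 55 / (10 × 120) = 0.04583
LCL = p̄ − 3·√(p̄(1−p̄)/n) = 0.04583 − 3 × 0.01909 = -0.01144 → 0 (negative, so LCL = 0)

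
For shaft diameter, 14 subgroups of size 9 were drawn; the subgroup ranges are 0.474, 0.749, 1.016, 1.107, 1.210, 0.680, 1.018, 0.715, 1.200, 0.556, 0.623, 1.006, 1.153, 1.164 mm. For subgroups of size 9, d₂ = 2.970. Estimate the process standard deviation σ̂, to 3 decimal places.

R̄ = (0.474 + 0.749 + 1.016 + 1.107 + 1.210 + 0.680 + 1.018 + 0.715 + 1.200 + 0.556 + 0.623 + 1.006 + 1.153 + 1.164) / 14 = 0.9051
σ̂ = R̄ / d₂ = 0.9051 / 2.970 = 0.3047

0.305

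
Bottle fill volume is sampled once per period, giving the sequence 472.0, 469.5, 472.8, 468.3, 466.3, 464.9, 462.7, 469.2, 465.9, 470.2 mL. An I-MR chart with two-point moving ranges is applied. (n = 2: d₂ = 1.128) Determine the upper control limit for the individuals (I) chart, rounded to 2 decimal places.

477.05

X̄ = (472.0 + 469.5 + 472.8 + 468.3 + 466.3 + 464.9 + 462.7 + 469.2 + 465.9 + 470.2) / 10 = 468.1800
Moving ranges: 2.5, 3.3, 4.5, 2.0, 1.4, 2.2, 6.5, 3.3, 4.3; M̄R̄ = 30.0000 / 9 = 3.3333
UCL = X̄ + 3·M̄R̄/d₂ = 468.1800 + 3 × 3.3333 / 1.128 = 477.0452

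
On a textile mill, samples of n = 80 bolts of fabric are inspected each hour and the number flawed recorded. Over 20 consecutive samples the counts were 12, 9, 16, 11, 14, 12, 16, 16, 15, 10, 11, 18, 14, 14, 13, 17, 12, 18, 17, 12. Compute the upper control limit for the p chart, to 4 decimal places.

p̄ = Σdᵢ / (k·n) = 277 / (20 × 80) = 0.17313
UCL = p̄ + 3·√(p̄(1−p̄)/n) = 0.17313 + 3 × √(0.17313×0.82688/80) = 0.17313 + 3 × 0.04230 = 0.30003

0.3000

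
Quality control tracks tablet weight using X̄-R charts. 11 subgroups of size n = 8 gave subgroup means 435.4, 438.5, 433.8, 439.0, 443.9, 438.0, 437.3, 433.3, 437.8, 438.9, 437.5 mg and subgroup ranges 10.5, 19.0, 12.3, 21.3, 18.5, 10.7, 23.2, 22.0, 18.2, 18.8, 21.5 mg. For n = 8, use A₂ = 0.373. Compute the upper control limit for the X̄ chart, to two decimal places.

X̄̄ = (435.4 + 438.5 + 433.8 + 439.0 + 443.9 + 438.0 + 437.3 + 433.3 + 437.8 + 438.9 + 437.5) / 11 = 4813.4000 / 11 = 437.5818
R̄ = (10.5 + 19.0 + 12.3 + 21.3 + 18.5 + 10.7 + 23.2 + 22.0 + 18.2 + 18.8 + 21.5) / 11 = 196.0000 / 11 = 17.8182
UCL = X̄̄ + A₂·R̄ = 437.5818 + 0.373 × 17.8182 = 444.2280

444.23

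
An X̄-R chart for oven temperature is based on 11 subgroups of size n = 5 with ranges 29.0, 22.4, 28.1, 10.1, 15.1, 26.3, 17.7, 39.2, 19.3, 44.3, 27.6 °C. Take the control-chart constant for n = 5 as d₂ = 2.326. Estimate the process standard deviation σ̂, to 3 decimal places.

10.908

R̄ = (29.0 + 22.4 + 28.1 + 10.1 + 15.1 + 26.3 + 17.7 + 39.2 + 19.3 + 44.3 + 27.6) / 11 = 25.3727
σ̂ = R̄ / d₂ = 25.3727 / 2.326 = 10.9083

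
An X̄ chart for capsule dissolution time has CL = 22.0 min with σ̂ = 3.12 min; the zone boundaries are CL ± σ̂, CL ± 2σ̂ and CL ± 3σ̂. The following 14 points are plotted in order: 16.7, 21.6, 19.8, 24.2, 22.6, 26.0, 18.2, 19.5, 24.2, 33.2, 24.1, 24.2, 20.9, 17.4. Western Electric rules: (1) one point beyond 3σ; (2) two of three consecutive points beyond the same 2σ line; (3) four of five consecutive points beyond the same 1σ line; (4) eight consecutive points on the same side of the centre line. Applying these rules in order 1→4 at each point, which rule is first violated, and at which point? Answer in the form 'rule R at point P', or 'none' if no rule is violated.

Zone of each point (C = within 1σ̂, B = 1σ̂–2σ̂, A = 2σ̂–3σ̂, * = beyond 3σ̂; sign = side of CL): 1:-B, 2:-C, 3:-C, 4:+C, 5:+C, 6:+B, 7:-B, 8:-C, 9:+C, 10:+*, 11:+C, 12:+C, 13:-C, 14:-B
Rule 1 (one point beyond the 3σ limits) is satisfied at point 10.

rule 1 at point 10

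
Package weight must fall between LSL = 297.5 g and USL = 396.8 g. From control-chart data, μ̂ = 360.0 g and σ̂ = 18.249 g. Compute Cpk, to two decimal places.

Cpu = (USL − μ̂) / (3σ̂) = (396.8 − 360.0) / (3 × 18.249) = 0.6722; Cpl = (μ̂ − LSL) / (3σ̂) = (360.0 − 297.5) / (3 × 18.249) = 1.1416; Cpk = min(Cpu, Cpl) = 0.6722

0.67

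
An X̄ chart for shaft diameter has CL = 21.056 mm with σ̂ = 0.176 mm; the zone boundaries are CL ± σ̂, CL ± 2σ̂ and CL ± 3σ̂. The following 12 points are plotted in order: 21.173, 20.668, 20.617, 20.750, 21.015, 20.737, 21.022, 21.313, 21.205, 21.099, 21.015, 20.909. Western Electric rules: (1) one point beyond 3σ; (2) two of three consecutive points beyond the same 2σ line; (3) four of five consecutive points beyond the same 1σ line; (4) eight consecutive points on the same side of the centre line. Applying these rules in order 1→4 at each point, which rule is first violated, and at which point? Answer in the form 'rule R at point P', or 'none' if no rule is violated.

Zone of each point (C = within 1σ̂, B = 1σ̂–2σ̂, A = 2σ̂–3σ̂, * = beyond 3σ̂; sign = side of CL): 1:+C, 2:-A, 3:-A, 4:-B, 5:-C, 6:-B, 7:-C, 8:+B, 9:+C, 10:+C, 11:-C, 12:-C
Rule 2 (two of three consecutive points beyond the same 2σ limit) is satisfied at point 3.

rule 2 at point 3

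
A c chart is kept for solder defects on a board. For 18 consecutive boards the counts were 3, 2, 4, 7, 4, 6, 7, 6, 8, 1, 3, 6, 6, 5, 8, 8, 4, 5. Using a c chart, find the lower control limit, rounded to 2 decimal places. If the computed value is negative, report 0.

c̄ = (3 + 2 + 4 + 7 + 4 + 6 + 7 + 6 + 8 + 1 + 3 + 6 + 6 + 5 + 8 + 8 + 4 + 5) / 18 = 93 / 18 = 5.1667
LCL = c̄ − 3√c̄ = 5.1667 − 3 × 2.2730 = -1.6524 → 0 (cannot be negative)

0.00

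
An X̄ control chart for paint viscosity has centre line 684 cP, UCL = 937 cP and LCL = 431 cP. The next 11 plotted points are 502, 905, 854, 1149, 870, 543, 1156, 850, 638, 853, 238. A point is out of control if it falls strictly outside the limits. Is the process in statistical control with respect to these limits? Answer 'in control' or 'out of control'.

out of control

Compare each point to [431, 937]: sample 4 = 1149 > UCL; sample 7 = 1156 > UCL; sample 11 = 238 < LCL.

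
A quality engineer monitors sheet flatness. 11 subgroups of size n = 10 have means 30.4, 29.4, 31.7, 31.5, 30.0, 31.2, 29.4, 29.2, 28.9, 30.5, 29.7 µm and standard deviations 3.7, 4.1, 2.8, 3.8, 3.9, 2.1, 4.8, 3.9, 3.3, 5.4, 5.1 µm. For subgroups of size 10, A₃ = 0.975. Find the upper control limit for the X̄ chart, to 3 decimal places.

33.975

X̄̄ = (30.4 + 29.4 + 31.7 + 31.5 + 30.0 + 31.2 + 29.4 + 29.2 + 28.9 + 30.5 + 29.7) / 11 = 30.1727
s̄ = (3.7 + 4.1 + 2.8 + 3.8 + 3.9 + 2.1 + 4.8 + 3.9 + 3.3 + 5.4 + 5.1) / 11 = 3.9000
UCL = X̄̄ + A₃·s̄ = 30.1727 + 0.975 × 3.9000 = 33.9752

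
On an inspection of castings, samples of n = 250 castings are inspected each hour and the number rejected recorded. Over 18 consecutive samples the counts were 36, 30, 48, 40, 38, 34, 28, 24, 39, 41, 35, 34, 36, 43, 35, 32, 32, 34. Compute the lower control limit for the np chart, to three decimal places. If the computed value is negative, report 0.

p̄ = Σdᵢ / (k·n) = 639 / (18 × 250) = 0.14200
LCL = np̄ − 3·√(np̄(1−p̄)) = 35.5000 − 3 × 5.5190 = 18.9431

18.943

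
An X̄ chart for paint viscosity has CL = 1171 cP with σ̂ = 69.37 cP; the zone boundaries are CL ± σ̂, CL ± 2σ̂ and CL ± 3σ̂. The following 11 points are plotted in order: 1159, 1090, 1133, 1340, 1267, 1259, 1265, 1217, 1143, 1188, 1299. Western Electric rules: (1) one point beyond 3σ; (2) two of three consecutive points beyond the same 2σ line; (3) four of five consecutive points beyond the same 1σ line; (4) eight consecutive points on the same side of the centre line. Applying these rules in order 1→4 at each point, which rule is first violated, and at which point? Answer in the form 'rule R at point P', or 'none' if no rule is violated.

Zone of each point (C = within 1σ̂, B = 1σ̂–2σ̂, A = 2σ̂–3σ̂, * = beyond 3σ̂; sign = side of CL): 1:-C, 2:-B, 3:-C, 4:+A, 5:+B, 6:+B, 7:+B, 8:+C, 9:-C, 10:+C, 11:+B
Rule 3 (four of five consecutive points beyond the same 1σ limit) is satisfied at point 7.

rule 3 at point 7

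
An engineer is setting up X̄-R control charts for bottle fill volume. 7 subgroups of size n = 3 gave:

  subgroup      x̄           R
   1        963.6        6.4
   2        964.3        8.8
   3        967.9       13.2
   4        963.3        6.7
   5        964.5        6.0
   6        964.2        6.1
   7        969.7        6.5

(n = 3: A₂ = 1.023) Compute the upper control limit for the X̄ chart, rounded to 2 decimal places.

973.21

X̄̄ = (963.6 + 964.3 + 967.9 + 963.3 + 964.5 + 964.2 + 969.7) / 7 = 6757.5000 / 7 = 965.3571
R̄ = (6.4 + 8.8 + 13.2 + 6.7 + 6.0 + 6.1 + 6.5) / 7 = 53.7000 / 7 = 7.6714
UCL = X̄̄ + A₂·R̄ = 965.3571 + 1.023 × 7.6714 = 973.2050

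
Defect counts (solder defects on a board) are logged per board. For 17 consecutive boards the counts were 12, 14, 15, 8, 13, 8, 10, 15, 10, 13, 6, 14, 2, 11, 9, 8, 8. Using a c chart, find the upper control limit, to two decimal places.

20.01

c̄ = (12 + 14 + 15 + 8 + 13 + 8 + 10 + 15 + 10 + 13 + 6 + 14 + 2 + 11 + 9 + 8 + 8) / 17 = 176 / 17 = 10.3529
UCL = c̄ + 3√c̄ = 10.3529 + 3 × √10.3529 = 10.3529 + 3 × 3.2176 = 20.0057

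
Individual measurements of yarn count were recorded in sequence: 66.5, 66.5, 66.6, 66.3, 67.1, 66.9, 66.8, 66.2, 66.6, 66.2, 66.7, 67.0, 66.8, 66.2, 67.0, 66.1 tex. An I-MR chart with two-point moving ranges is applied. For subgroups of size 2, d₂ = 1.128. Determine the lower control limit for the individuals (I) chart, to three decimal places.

65.494

X̄ = (66.5 + 66.5 + 66.6 + 66.3 + 67.1 + 66.9 + 66.8 + 66.2 + 66.6 + 66.2 + 66.7 + 67.0 + 66.8 + 66.2 + 67.0 + 66.1) / 16 = 66.5938
Moving ranges: 0.0, 0.1, 0.3, 0.8, 0.2, 0.1, 0.6, 0.4, 0.4, 0.5, 0.3, 0.2, 0.6, 0.8, 0.9; M̄R̄ = 6.2000 / 15 = 0.4133
LCL = X̄ − 3·M̄R̄/d₂ = 66.5938 − 3 × 0.4133 / 1.128 = 65.4945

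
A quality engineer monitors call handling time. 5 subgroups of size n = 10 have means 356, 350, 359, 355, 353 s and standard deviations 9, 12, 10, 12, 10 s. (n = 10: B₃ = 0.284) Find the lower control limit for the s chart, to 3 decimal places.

s̄ = (9 + 12 + 10 + 12 + 10) / 5 = 10.6000
LCL_s = B₃·s̄ = 0.284 × 10.6000 = 3.0104

3.010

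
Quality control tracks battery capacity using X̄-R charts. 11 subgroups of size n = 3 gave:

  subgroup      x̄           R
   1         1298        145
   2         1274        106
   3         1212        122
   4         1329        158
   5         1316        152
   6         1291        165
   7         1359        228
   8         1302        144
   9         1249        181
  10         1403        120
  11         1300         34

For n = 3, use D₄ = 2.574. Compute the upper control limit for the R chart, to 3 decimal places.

363.870

R̄ = (145 + 106 + 122 + 158 + 152 + 165 + 228 + 144 + 181 + 120 + 34) / 11 = 1555.0000 / 11 = 141.3636
UCL_R = D₄·R̄ = 2.574 × 141.3636 = 363.8700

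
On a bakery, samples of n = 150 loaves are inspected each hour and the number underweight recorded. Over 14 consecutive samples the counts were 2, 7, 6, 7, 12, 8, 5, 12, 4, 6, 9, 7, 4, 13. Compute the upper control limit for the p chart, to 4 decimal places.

0.1012

p̄ = Σdᵢ / (k·n) = 102 / (14 × 150) = 0.04857
UCL = p̄ + 3·√(p̄(1−p̄)/n) = 0.04857 + 3 × √(0.04857×0.95143/150) = 0.04857 + 3 × 0.01755 = 0.10123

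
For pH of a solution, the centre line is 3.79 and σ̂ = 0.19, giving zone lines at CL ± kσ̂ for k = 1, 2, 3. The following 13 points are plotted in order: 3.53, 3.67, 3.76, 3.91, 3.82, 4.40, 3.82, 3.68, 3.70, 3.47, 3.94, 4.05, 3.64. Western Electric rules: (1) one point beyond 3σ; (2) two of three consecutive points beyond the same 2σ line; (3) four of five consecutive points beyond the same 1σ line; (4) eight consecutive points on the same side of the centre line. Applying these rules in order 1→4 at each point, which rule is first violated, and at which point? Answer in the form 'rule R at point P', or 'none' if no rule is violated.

Zone of each point (C = within 1σ̂, B = 1σ̂–2σ̂, A = 2σ̂–3σ̂, * = beyond 3σ̂; sign = side of CL): 1:-B, 2:-C, 3:-C, 4:+C, 5:+C, 6:+*, 7:+C, 8:-C, 9:-C, 10:-B, 11:+C, 12:+B, 13:-C
Rule 1 (one point beyond the 3σ limits) is satisfied at point 6.

rule 1 at point 6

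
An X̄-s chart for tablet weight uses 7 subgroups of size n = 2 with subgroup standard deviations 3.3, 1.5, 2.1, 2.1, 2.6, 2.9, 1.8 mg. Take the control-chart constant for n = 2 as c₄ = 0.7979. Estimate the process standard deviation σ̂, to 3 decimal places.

s̄ = (3.3 + 1.5 + 2.1 + 2.1 + 2.6 + 2.9 + 1.8) / 7 = 2.3286
σ̂ = s̄ / c₄ = 2.3286 / 0.7979 = 2.9184

2.918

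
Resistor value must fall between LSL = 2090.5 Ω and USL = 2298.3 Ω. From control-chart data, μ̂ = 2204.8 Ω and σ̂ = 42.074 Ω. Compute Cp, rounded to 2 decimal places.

Cp = (USL − LSL) / (6σ̂) = (2298.3 − 2090.5) / (6 × 42.074) = 207.8000 / 252.4440 = 0.8232

0.82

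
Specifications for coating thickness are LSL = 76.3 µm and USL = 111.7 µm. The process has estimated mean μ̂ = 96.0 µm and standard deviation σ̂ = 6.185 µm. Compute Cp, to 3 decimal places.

0.954

Cp = (USL − LSL) / (6σ̂) = (111.7 − 76.3) / (6 × 6.185) = 35.4000 / 37.1100 = 0.9539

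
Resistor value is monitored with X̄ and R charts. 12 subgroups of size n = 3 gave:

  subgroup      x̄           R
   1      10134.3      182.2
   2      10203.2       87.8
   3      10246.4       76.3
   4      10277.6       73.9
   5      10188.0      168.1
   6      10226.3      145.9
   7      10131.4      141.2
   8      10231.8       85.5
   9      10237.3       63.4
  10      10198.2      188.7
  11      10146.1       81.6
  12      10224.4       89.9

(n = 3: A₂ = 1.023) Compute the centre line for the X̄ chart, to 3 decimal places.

X̄̄ = (10134.3 + 10203.2 + 10246.4 + 10277.6 + 10188.0 + 10226.3 + 10131.4 + 10231.8 + 10237.3 + 10198.2 + 10146.1 + 10224.4) / 12 = 122445.0000 / 12 = 10203.7500
CL = X̄̄ = 10203.7500

10203.750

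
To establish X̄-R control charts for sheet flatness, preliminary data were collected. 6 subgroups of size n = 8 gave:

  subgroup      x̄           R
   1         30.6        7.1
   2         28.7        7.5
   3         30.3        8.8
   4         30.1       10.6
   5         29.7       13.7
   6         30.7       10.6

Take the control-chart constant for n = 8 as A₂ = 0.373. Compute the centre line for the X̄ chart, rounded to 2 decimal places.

X̄̄ = (30.6 + 28.7 + 30.3 + 30.1 + 29.7 + 30.7) / 6 = 180.1000 / 6 = 30.0167
CL = X̄̄ = 30.0167

30.02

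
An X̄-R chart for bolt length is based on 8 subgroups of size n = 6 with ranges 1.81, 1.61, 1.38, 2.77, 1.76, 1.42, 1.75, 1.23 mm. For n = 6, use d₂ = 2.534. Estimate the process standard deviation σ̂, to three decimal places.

R̄ = (1.81 + 1.61 + 1.38 + 2.77 + 1.76 + 1.42 + 1.75 + 1.23) / 8 = 1.7163
σ̂ = R̄ / d₂ = 1.7163 / 2.534 = 0.6773

0.677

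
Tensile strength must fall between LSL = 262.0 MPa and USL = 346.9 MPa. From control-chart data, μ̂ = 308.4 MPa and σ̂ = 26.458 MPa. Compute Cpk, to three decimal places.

Cpu = (USL − μ̂) / (3σ̂) = (346.9 − 308.4) / (3 × 26.458) = 0.4850; Cpl = (μ̂ − LSL) / (3σ̂) = (308.4 − 262.0) / (3 × 26.458) = 0.5846; Cpk = min(Cpu, Cpl) = 0.4850

0.485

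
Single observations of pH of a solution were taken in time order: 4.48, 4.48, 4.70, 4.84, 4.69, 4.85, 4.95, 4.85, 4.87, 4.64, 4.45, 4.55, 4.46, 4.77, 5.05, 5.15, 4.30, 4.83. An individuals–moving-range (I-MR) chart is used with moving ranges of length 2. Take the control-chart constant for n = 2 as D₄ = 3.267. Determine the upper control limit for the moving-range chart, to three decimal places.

Moving ranges: 0.00, 0.22, 0.14, 0.15, 0.16, 0.10, 0.10, 0.02, 0.23, 0.19, 0.10, 0.09, 0.31, 0.28, 0.10, 0.85, 0.53; M̄R̄ = 3.5700 / 17 = 0.2100
UCL_MR = D₄·M̄R̄ = 3.267 × 0.2100 = 0.6861

0.686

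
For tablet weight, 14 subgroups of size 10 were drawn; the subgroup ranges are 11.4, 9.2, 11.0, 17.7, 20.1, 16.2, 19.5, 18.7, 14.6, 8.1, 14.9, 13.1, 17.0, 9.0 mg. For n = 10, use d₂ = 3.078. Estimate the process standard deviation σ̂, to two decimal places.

R̄ = (11.4 + 9.2 + 11.0 + 17.7 + 20.1 + 16.2 + 19.5 + 18.7 + 14.6 + 8.1 + 14.9 + 13.1 + 17.0 + 9.0) / 14 = 14.3214
σ̂ = R̄ / d₂ = 14.3214 / 3.078 = 4.6528

4.65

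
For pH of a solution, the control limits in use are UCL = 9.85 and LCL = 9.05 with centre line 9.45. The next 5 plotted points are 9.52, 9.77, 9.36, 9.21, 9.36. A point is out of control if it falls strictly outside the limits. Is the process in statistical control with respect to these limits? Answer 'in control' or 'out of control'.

in control

All 5 points lie within [9.05, 9.85].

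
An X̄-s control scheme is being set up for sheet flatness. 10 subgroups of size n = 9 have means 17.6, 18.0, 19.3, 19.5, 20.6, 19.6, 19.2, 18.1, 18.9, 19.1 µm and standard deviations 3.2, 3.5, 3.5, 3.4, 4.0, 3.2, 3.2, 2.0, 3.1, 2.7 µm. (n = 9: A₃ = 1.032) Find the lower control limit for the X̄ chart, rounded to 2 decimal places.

X̄̄ = (17.6 + 18.0 + 19.3 + 19.5 + 20.6 + 19.6 + 19.2 + 18.1 + 18.9 + 19.1) / 10 = 18.9900
s̄ = (3.2 + 3.5 + 3.5 + 3.4 + 4.0 + 3.2 + 3.2 + 2.0 + 3.1 + 2.7) / 10 = 3.1800
LCL = X̄̄ − A₃·s̄ = 18.9900 − 1.032 × 3.1800 = 15.7082

15.71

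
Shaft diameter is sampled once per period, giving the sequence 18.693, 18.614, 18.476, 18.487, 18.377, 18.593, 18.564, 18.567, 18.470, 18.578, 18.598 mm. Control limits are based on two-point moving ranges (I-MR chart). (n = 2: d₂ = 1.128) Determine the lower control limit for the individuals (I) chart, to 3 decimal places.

X̄ = (18.693 + 18.614 + 18.476 + 18.487 + 18.377 + 18.593 + 18.564 + 18.567 + 18.470 + 18.578 + 18.598) / 11 = 18.5470
Moving ranges: 0.079, 0.138, 0.011, 0.110, 0.216, 0.029, 0.003, 0.097, 0.108, 0.020; M̄R̄ = 0.8110 / 10 = 0.0811
LCL = X̄ − 3·M̄R̄/d₂ = 18.5470 − 3 × 0.0811 / 1.128 = 18.3313

18.331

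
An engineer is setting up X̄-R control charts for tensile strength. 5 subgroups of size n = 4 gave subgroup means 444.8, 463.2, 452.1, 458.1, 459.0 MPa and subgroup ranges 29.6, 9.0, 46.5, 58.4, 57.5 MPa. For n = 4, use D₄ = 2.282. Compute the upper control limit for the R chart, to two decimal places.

R̄ = (29.6 + 9.0 + 46.5 + 58.4 + 57.5) / 5 = 201.0000 / 5 = 40.2000
UCL_R = D₄·R̄ = 2.282 × 40.2000 = 91.7364

91.74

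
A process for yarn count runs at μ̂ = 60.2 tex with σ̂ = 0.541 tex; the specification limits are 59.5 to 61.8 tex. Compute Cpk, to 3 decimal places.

Cpu = (USL − μ̂) / (3σ̂) = (61.8 − 60.2) / (3 × 0.541) = 0.9858; Cpl = (μ̂ − LSL) / (3σ̂) = (60.2 − 59.5) / (3 × 0.541) = 0.4313; Cpk = min(Cpu, Cpl) = 0.4313

0.431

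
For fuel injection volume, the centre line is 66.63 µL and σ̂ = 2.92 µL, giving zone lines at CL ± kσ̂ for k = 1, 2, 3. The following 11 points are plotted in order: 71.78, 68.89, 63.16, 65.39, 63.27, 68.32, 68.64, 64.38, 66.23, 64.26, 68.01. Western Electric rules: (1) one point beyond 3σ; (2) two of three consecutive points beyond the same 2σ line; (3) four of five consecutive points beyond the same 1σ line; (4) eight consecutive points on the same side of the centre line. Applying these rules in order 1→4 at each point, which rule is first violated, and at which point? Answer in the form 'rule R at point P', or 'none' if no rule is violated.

Zone of each point (C = within 1σ̂, B = 1σ̂–2σ̂, A = 2σ̂–3σ̂, * = beyond 3σ̂; sign = side of CL): 1:+B, 2:+C, 3:-B, 4:-C, 5:-B, 6:+C, 7:+C, 8:-C, 9:-C, 10:-C, 11:+C
No rule fires across all 11 points.

none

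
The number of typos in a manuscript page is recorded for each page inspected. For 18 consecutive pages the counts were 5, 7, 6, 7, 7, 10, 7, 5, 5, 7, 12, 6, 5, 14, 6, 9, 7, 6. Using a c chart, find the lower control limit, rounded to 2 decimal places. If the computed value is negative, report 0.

c̄ = (5 + 7 + 6 + 7 + 7 + 10 + 7 + 5 + 5 + 7 + 12 + 6 + 5 + 14 + 6 + 9 + 7 + 6) / 18 = 131 / 18 = 7.2778
LCL = c̄ − 3√c̄ = 7.2778 − 3 × 2.6977 = -0.8154 → 0 (cannot be negative)

0.00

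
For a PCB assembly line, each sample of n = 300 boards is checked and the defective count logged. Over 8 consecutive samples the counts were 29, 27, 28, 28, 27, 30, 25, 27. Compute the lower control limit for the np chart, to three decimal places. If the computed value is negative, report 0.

12.601

p̄ = Σdᵢ / (k·n) = 221 / (8 × 300) = 0.09208
LCL = np̄ − 3·√(np̄(1−p̄)) = 27.6250 − 3 × 5.0081 = 12.6007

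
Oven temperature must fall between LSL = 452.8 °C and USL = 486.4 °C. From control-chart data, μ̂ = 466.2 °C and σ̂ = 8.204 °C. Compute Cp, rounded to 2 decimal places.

Cp = (USL − LSL) / (6σ̂) = (486.4 − 452.8) / (6 × 8.204) = 33.6000 / 49.2240 = 0.6826

0.68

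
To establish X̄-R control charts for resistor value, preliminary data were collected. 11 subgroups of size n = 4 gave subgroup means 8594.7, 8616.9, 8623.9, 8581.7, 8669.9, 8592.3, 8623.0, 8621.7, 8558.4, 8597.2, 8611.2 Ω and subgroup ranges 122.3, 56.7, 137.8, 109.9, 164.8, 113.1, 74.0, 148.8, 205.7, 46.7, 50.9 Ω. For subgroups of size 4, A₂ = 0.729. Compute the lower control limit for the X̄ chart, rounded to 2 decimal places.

8526.70

X̄̄ = (8594.7 + 8616.9 + 8623.9 + 8581.7 + 8669.9 + 8592.3 + 8623.0 + 8621.7 + 8558.4 + 8597.2 + 8611.2) / 11 = 94690.9000 / 11 = 8608.2636
R̄ = (122.3 + 56.7 + 137.8 + 109.9 + 164.8 + 113.1 + 74.0 + 148.8 + 205.7 + 46.7 + 50.9) / 11 = 1230.7000 / 11 = 111.8818
LCL = X̄̄ − A₂·R̄ = 8608.2636 − 0.729 × 111.8818 = 8526.7018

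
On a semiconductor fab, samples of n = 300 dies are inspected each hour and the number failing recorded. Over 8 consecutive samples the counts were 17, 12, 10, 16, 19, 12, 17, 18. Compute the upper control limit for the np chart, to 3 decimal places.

p̄ = Σdᵢ / (k·n) = 121 / (8 × 300) = 0.05042
UCL = np̄ + 3·√(np̄(1−p̄)) = 15.1250 + 3 × √(15.1250×0.94958) = 15.1250 + 3 × 3.7898 = 26.4943

26.494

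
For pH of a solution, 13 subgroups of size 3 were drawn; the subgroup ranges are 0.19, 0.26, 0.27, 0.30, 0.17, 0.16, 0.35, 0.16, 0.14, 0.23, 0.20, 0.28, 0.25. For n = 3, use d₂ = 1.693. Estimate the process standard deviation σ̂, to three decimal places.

R̄ = (0.19 + 0.26 + 0.27 + 0.30 + 0.17 + 0.16 + 0.35 + 0.16 + 0.14 + 0.23 + 0.20 + 0.28 + 0.25) / 13 = 0.2277
σ̂ = R̄ / d₂ = 0.2277 / 1.693 = 0.1345

0.134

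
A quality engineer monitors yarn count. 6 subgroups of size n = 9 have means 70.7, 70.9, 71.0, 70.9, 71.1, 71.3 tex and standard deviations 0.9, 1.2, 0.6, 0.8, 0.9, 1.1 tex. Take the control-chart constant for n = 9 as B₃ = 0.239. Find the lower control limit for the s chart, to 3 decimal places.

0.219

s̄ = (0.9 + 1.2 + 0.6 + 0.8 + 0.9 + 1.1) / 6 = 0.9167
LCL_s = B₃·s̄ = 0.239 × 0.9167 = 0.2191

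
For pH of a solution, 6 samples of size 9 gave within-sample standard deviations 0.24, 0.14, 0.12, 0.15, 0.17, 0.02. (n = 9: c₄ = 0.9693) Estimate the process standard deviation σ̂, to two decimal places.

0.14

s̄ = (0.24 + 0.14 + 0.12 + 0.15 + 0.17 + 0.02) / 6 = 0.1400
σ̂ = s̄ / c₄ = 0.1400 / 0.9693 = 0.1444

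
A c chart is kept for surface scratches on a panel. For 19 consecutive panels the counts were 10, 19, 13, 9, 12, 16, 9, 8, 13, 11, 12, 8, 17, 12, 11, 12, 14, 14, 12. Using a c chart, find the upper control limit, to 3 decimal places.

22.694

c̄ = (10 + 19 + 13 + 9 + 12 + 16 + 9 + 8 + 13 + 11 + 12 + 8 + 17 + 12 + 11 + 12 + 14 + 14 + 12) / 19 = 232 / 19 = 12.2105
UCL = c̄ + 3√c̄ = 12.2105 + 3 × √12.2105 = 12.2105 + 3 × 3.4944 = 22.6936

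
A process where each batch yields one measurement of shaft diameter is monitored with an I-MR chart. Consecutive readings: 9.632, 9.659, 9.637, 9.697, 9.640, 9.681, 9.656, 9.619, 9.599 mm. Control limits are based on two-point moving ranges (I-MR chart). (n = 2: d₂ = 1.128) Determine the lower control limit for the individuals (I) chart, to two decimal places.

9.55

X̄ = (9.632 + 9.659 + 9.637 + 9.697 + 9.640 + 9.681 + 9.656 + 9.619 + 9.599) / 9 = 9.6467
Moving ranges: 0.027, 0.022, 0.060, 0.057, 0.041, 0.025, 0.037, 0.020; M̄R̄ = 0.2890 / 8 = 0.0361
LCL = X̄ − 3·M̄R̄/d₂ = 9.6467 − 3 × 0.0361 / 1.128 = 9.5506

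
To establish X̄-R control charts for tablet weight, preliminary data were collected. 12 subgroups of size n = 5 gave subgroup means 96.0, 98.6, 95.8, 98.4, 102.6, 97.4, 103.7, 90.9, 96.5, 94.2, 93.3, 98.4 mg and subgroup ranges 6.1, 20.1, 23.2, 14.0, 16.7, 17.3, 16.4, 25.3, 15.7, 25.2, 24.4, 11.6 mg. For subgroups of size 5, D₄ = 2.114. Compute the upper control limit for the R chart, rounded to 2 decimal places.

38.05

R̄ = (6.1 + 20.1 + 23.2 + 14.0 + 16.7 + 17.3 + 16.4 + 25.3 + 15.7 + 25.2 + 24.4 + 11.6) / 12 = 216.0000 / 12 = 18.0000
UCL_R = D₄·R̄ = 2.114 × 18.0000 = 38.0520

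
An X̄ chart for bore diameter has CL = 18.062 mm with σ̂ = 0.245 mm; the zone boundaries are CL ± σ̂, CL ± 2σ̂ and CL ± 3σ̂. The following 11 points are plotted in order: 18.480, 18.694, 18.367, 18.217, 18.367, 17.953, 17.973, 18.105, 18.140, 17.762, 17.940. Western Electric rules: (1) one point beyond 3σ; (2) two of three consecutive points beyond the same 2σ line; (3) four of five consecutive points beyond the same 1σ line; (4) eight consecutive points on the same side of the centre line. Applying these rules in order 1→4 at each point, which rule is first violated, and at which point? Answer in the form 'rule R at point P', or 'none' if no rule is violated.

rule 3 at point 5

Zone of each point (C = within 1σ̂, B = 1σ̂–2σ̂, A = 2σ̂–3σ̂, * = beyond 3σ̂; sign = side of CL): 1:+B, 2:+A, 3:+B, 4:+C, 5:+B, 6:-C, 7:-C, 8:+C, 9:+C, 10:-B, 11:-C
Rule 3 (four of five consecutive points beyond the same 1σ limit) is satisfied at point 5.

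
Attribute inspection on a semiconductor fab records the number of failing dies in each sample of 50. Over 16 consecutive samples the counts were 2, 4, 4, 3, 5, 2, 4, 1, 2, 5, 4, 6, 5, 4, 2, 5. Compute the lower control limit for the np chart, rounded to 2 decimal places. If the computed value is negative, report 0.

p̄ = Σdᵢ / (k·n) = 58 / (16 × 50) = 0.07250
LCL = np̄ − 3·√(np̄(1−p̄)) = 3.6250 − 3 × 1.8336 = -1.8759 → 0 (negative, so LCL = 0)

0.00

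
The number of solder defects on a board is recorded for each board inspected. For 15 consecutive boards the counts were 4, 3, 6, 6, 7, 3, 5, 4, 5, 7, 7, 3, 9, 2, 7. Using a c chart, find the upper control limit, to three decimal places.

c̄ = (4 + 3 + 6 + 6 + 7 + 3 + 5 + 4 + 5 + 7 + 7 + 3 + 9 + 2 + 7) / 15 = 78 / 15 = 5.2000
UCL = c̄ + 3√c̄ = 5.2000 + 3 × √5.2000 = 5.2000 + 3 × 2.2804 = 12.0411

12.041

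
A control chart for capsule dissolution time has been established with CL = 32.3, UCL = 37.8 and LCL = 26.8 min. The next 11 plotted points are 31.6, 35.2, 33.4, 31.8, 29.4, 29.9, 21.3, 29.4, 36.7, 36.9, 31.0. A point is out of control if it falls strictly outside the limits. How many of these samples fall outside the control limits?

1

Compare each point to [26.8, 37.8]: sample 7 = 21.3 < LCL.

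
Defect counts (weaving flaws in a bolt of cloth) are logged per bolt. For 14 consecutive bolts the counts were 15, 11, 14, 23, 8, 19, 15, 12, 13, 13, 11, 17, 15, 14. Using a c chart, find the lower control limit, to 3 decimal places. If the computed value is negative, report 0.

c̄ = (15 + 11 + 14 + 23 + 8 + 19 + 15 + 12 + 13 + 13 + 11 + 17 + 15 + 14) / 14 = 200 / 14 = 14.2857
LCL = c̄ − 3√c̄ = 14.2857 − 3 × 3.7796 = 2.9468

2.947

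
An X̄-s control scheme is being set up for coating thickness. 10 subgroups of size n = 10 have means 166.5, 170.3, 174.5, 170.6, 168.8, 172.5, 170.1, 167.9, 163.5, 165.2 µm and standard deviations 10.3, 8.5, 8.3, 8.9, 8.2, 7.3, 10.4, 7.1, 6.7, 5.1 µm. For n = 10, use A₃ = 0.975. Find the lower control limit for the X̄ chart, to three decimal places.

161.112

X̄̄ = (166.5 + 170.3 + 174.5 + 170.6 + 168.8 + 172.5 + 170.1 + 167.9 + 163.5 + 165.2) / 10 = 168.9900
s̄ = (10.3 + 8.5 + 8.3 + 8.9 + 8.2 + 7.3 + 10.4 + 7.1 + 6.7 + 5.1) / 10 = 8.0800
LCL = X̄̄ − A₃·s̄ = 168.9900 − 0.975 × 8.0800 = 161.1120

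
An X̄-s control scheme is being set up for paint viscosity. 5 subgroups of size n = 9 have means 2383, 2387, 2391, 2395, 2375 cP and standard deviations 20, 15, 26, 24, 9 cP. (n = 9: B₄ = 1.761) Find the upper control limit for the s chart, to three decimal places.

33.107

s̄ = (20 + 15 + 26 + 24 + 9) / 5 = 18.8000
UCL_s = B₄·s̄ = 1.761 × 18.8000 = 33.1068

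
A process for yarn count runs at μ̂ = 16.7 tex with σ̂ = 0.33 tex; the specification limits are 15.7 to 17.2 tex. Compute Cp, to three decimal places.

Cp = (USL − LSL) / (6σ̂) = (17.2 − 15.7) / (6 × 0.33) = 1.5000 / 1.9800 = 0.7576

0.758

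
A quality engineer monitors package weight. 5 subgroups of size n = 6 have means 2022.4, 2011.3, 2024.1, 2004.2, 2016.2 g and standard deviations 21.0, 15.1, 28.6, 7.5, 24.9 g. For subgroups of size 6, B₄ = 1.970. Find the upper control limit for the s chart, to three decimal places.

38.257

s̄ = (21.0 + 15.1 + 28.6 + 7.5 + 24.9) / 5 = 19.4200
UCL_s = B₄·s̄ = 1.970 × 19.4200 = 38.2574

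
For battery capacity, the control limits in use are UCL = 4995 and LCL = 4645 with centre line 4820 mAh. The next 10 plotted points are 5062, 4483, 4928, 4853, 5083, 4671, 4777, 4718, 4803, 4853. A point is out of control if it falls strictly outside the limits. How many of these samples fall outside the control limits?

Compare each point to [4645, 4995]: sample 1 = 5062 > UCL; sample 2 = 4483 < LCL; sample 5 = 5083 > UCL.

3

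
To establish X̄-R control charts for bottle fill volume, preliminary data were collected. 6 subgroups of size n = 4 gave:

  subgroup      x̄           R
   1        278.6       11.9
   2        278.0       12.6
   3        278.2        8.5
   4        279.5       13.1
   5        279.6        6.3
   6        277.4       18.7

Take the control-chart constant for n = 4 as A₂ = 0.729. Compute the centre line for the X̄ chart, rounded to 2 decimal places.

278.55

X̄̄ = (278.6 + 278.0 + 278.2 + 279.5 + 279.6 + 277.4) / 6 = 1671.3000 / 6 = 278.5500
CL = X̄̄ = 278.5500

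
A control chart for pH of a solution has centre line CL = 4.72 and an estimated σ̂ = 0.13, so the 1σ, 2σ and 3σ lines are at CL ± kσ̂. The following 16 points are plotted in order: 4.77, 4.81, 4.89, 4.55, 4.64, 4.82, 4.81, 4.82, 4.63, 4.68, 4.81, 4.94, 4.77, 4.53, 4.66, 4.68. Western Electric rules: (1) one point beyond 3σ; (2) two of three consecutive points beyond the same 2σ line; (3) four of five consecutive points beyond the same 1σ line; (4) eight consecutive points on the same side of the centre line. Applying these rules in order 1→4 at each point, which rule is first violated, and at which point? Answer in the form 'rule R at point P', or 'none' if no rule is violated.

none

Zone of each point (C = within 1σ̂, B = 1σ̂–2σ̂, A = 2σ̂–3σ̂, * = beyond 3σ̂; sign = side of CL): 1:+C, 2:+C, 3:+B, 4:-B, 5:-C, 6:+C, 7:+C, 8:+C, 9:-C, 10:-C, 11:+C, 12:+B, 13:+C, 14:-B, 15:-C, 16:-C
No rule fires across all 16 points.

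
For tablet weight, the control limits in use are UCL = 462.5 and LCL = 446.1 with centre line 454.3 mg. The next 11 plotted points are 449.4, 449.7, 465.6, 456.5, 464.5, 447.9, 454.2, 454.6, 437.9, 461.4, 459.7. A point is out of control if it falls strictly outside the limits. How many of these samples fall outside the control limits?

Compare each point to [446.1, 462.5]: sample 3 = 465.6 > UCL; sample 5 = 464.5 > UCL; sample 9 = 437.9 < LCL.

3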